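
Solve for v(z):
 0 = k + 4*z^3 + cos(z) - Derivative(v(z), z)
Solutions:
 v(z) = C1 + k*z + z^4 + sin(z)


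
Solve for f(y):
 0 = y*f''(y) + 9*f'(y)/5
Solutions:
 f(y) = C1 + C2/y^(4/5)


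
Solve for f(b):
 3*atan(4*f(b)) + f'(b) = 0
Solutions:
 Integral(1/atan(4*_y), (_y, f(b))) = C1 - 3*b


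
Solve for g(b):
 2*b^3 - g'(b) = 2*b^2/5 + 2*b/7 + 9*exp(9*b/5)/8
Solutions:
 g(b) = C1 + b^4/2 - 2*b^3/15 - b^2/7 - 5*exp(9*b/5)/8


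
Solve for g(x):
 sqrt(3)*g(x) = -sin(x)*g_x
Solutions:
 g(x) = C1*(cos(x) + 1)^(sqrt(3)/2)/(cos(x) - 1)^(sqrt(3)/2)


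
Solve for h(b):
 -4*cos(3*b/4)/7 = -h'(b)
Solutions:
 h(b) = C1 + 16*sin(3*b/4)/21


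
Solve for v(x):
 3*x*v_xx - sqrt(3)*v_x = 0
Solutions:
 v(x) = C1 + C2*x^(sqrt(3)/3 + 1)


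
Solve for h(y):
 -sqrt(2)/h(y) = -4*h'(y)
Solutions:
 h(y) = -sqrt(C1 + 2*sqrt(2)*y)/2
 h(y) = sqrt(C1 + 2*sqrt(2)*y)/2


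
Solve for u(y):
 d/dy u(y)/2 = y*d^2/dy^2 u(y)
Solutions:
 u(y) = C1 + C2*y^(3/2)


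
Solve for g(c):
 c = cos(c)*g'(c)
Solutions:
 g(c) = C1 + Integral(c/cos(c), c)


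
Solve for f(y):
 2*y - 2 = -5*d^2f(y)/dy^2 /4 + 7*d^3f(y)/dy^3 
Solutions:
 f(y) = C1 + C2*y + C3*exp(5*y/28) - 4*y^3/15 - 92*y^2/25


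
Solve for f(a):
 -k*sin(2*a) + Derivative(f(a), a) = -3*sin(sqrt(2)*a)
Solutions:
 f(a) = C1 - k*cos(2*a)/2 + 3*sqrt(2)*cos(sqrt(2)*a)/2


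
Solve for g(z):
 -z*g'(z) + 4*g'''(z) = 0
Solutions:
 g(z) = C1 + Integral(C2*airyai(2^(1/3)*z/2) + C3*airybi(2^(1/3)*z/2), z)


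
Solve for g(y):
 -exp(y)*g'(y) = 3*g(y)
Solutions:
 g(y) = C1*exp(3*exp(-y))


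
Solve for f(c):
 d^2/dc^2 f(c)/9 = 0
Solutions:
 f(c) = C1 + C2*c


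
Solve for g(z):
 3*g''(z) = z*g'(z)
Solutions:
 g(z) = C1 + C2*erfi(sqrt(6)*z/6)


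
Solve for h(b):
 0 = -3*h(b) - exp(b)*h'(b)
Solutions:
 h(b) = C1*exp(3*exp(-b))


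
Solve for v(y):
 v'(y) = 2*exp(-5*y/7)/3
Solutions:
 v(y) = C1 - 14*exp(-5*y/7)/15


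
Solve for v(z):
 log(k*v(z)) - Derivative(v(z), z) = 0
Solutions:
 li(k*v(z))/k = C1 + z


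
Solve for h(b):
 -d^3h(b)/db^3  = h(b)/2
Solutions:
 h(b) = C3*exp(-2^(2/3)*b/2) + (C1*sin(2^(2/3)*sqrt(3)*b/4) + C2*cos(2^(2/3)*sqrt(3)*b/4))*exp(2^(2/3)*b/4)


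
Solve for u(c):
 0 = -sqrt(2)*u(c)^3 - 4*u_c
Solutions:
 u(c) = -sqrt(2)*sqrt(-1/(C1 - sqrt(2)*c))
 u(c) = sqrt(2)*sqrt(-1/(C1 - sqrt(2)*c))


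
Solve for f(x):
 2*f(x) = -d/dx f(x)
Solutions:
 f(x) = C1*exp(-2*x)


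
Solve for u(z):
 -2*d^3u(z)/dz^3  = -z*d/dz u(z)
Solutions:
 u(z) = C1 + Integral(C2*airyai(2^(2/3)*z/2) + C3*airybi(2^(2/3)*z/2), z)


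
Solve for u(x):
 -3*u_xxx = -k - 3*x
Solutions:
 u(x) = C1 + C2*x + C3*x^2 + k*x^3/18 + x^4/24


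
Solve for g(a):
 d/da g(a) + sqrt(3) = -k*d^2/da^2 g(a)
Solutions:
 g(a) = C1 + C2*exp(-a/k) - sqrt(3)*a


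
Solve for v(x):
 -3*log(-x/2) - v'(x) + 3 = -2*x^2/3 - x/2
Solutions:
 v(x) = C1 + 2*x^3/9 + x^2/4 - 3*x*log(-x) + 3*x*(log(2) + 2)


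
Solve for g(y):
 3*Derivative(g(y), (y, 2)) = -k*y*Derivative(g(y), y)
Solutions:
 g(y) = Piecewise((-sqrt(6)*sqrt(pi)*C1*erf(sqrt(6)*sqrt(k)*y/6)/(2*sqrt(k)) - C2, (k > 0) | (k < 0)), (-C1*y - C2, True))


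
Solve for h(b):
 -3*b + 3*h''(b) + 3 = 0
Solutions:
 h(b) = C1 + C2*b + b^3/6 - b^2/2


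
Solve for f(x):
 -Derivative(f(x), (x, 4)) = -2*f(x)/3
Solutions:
 f(x) = C1*exp(-2^(1/4)*3^(3/4)*x/3) + C2*exp(2^(1/4)*3^(3/4)*x/3) + C3*sin(2^(1/4)*3^(3/4)*x/3) + C4*cos(2^(1/4)*3^(3/4)*x/3)


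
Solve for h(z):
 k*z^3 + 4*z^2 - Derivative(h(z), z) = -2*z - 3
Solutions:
 h(z) = C1 + k*z^4/4 + 4*z^3/3 + z^2 + 3*z


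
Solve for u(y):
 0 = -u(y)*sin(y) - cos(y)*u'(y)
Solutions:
 u(y) = C1*cos(y)


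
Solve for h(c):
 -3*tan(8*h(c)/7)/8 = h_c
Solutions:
 h(c) = -7*asin(C1*exp(-3*c/7))/8 + 7*pi/8
 h(c) = 7*asin(C1*exp(-3*c/7))/8


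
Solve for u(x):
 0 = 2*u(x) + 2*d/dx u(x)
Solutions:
 u(x) = C1*exp(-x)


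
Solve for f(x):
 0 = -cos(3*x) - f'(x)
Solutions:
 f(x) = C1 - sin(3*x)/3


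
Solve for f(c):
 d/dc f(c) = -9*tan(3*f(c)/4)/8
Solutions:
 f(c) = -4*asin(C1*exp(-27*c/32))/3 + 4*pi/3
 f(c) = 4*asin(C1*exp(-27*c/32))/3


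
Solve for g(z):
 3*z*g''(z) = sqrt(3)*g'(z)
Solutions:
 g(z) = C1 + C2*z^(sqrt(3)/3 + 1)


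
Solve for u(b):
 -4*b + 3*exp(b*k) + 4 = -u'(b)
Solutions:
 u(b) = C1 + 2*b^2 - 4*b - 3*exp(b*k)/k


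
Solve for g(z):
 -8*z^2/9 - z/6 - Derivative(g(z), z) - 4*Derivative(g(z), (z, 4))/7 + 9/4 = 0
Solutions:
 g(z) = C1 + C4*exp(-14^(1/3)*z/2) - 8*z^3/27 - z^2/12 + 9*z/4 + (C2*sin(14^(1/3)*sqrt(3)*z/4) + C3*cos(14^(1/3)*sqrt(3)*z/4))*exp(14^(1/3)*z/4)


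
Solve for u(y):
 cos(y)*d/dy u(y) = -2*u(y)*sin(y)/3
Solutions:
 u(y) = C1*cos(y)^(2/3)


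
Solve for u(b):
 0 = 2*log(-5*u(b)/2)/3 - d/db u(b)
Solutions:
 -3*Integral(1/(log(-_y) - log(2) + log(5)), (_y, u(b)))/2 = C1 - b


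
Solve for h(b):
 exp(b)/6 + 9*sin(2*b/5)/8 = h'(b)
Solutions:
 h(b) = C1 + exp(b)/6 - 45*cos(2*b/5)/16


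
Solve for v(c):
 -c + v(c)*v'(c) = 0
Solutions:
 v(c) = -sqrt(C1 + c^2)
 v(c) = sqrt(C1 + c^2)


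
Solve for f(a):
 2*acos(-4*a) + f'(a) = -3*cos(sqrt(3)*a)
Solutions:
 f(a) = C1 - 2*a*acos(-4*a) - sqrt(1 - 16*a^2)/2 - sqrt(3)*sin(sqrt(3)*a)


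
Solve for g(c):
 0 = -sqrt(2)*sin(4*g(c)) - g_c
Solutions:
 g(c) = -acos((-C1 - exp(8*sqrt(2)*c))/(C1 - exp(8*sqrt(2)*c)))/4 + pi/2
 g(c) = acos((-C1 - exp(8*sqrt(2)*c))/(C1 - exp(8*sqrt(2)*c)))/4


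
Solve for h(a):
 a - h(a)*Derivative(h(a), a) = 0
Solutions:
 h(a) = -sqrt(C1 + a^2)
 h(a) = sqrt(C1 + a^2)


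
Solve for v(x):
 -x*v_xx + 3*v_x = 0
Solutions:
 v(x) = C1 + C2*x^4


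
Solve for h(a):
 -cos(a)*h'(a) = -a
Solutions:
 h(a) = C1 + Integral(a/cos(a), a)


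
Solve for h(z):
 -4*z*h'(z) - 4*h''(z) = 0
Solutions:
 h(z) = C1 + C2*erf(sqrt(2)*z/2)


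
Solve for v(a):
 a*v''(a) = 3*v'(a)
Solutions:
 v(a) = C1 + C2*a^4


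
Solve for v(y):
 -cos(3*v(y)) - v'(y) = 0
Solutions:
 v(y) = -asin((C1 + exp(6*y))/(C1 - exp(6*y)))/3 + pi/3
 v(y) = asin((C1 + exp(6*y))/(C1 - exp(6*y)))/3


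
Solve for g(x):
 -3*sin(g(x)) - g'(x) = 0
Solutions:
 g(x) = -acos((-C1 - exp(6*x))/(C1 - exp(6*x))) + 2*pi
 g(x) = acos((-C1 - exp(6*x))/(C1 - exp(6*x)))


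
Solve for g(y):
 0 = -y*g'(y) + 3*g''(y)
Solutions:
 g(y) = C1 + C2*erfi(sqrt(6)*y/6)


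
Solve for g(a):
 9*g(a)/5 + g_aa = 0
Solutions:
 g(a) = C1*sin(3*sqrt(5)*a/5) + C2*cos(3*sqrt(5)*a/5)


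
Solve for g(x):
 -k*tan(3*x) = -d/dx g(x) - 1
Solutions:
 g(x) = C1 - k*log(cos(3*x))/3 - x


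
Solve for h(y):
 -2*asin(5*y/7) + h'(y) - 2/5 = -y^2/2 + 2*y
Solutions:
 h(y) = C1 - y^3/6 + y^2 + 2*y*asin(5*y/7) + 2*y/5 + 2*sqrt(49 - 25*y^2)/5


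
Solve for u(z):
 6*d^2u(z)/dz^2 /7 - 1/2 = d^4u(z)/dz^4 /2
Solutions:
 u(z) = C1 + C2*z + C3*exp(-2*sqrt(21)*z/7) + C4*exp(2*sqrt(21)*z/7) + 7*z^2/24


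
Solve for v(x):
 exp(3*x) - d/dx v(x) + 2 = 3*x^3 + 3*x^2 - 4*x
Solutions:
 v(x) = C1 - 3*x^4/4 - x^3 + 2*x^2 + 2*x + exp(3*x)/3


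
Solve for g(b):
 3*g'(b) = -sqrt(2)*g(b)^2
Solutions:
 g(b) = 3/(C1 + sqrt(2)*b)


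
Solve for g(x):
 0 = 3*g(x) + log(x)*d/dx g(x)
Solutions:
 g(x) = C1*exp(-3*li(x))


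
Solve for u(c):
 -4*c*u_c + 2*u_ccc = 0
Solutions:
 u(c) = C1 + Integral(C2*airyai(2^(1/3)*c) + C3*airybi(2^(1/3)*c), c)


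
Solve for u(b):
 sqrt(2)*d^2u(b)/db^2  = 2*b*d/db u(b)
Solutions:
 u(b) = C1 + C2*erfi(2^(3/4)*b/2)


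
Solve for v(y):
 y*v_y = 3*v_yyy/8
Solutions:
 v(y) = C1 + Integral(C2*airyai(2*3^(2/3)*y/3) + C3*airybi(2*3^(2/3)*y/3), y)


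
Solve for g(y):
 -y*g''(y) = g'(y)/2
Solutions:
 g(y) = C1 + C2*sqrt(y)


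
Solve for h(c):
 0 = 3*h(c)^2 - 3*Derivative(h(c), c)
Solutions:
 h(c) = -1/(C1 + c)


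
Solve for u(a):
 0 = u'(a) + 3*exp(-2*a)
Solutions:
 u(a) = C1 + 3*exp(-2*a)/2


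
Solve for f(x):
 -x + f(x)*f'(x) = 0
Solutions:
 f(x) = -sqrt(C1 + x^2)
 f(x) = sqrt(C1 + x^2)


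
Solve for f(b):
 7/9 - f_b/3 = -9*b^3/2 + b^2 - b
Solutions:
 f(b) = C1 + 27*b^4/8 - b^3 + 3*b^2/2 + 7*b/3


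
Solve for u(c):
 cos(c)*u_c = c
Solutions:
 u(c) = C1 + Integral(c/cos(c), c)


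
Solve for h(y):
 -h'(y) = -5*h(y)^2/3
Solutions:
 h(y) = -3/(C1 + 5*y)


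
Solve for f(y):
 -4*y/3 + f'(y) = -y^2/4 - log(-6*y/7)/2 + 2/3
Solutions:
 f(y) = C1 - y^3/12 + 2*y^2/3 - y*log(-y)/2 + y*(-3*log(6) + 3*log(7) + 7)/6


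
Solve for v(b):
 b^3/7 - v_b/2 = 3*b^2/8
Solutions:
 v(b) = C1 + b^4/14 - b^3/4


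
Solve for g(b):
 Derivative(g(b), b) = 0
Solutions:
 g(b) = C1


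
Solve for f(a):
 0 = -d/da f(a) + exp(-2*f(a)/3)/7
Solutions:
 f(a) = 3*log(-sqrt(C1 + a)) - 3*log(21) + 3*log(42)/2
 f(a) = 3*log(C1 + a)/2 - 3*log(21) + 3*log(42)/2


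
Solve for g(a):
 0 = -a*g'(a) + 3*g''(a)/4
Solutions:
 g(a) = C1 + C2*erfi(sqrt(6)*a/3)


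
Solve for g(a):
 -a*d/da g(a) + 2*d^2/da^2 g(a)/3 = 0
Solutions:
 g(a) = C1 + C2*erfi(sqrt(3)*a/2)


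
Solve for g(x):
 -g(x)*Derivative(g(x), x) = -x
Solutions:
 g(x) = -sqrt(C1 + x^2)
 g(x) = sqrt(C1 + x^2)


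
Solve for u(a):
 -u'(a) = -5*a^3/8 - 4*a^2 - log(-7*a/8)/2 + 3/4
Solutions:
 u(a) = C1 + 5*a^4/32 + 4*a^3/3 + a*log(-a)/2 + a*(-2*log(2) - 5/4 + log(14)/2)


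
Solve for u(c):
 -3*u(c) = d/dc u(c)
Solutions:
 u(c) = C1*exp(-3*c)


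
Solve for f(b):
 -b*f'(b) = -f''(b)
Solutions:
 f(b) = C1 + C2*erfi(sqrt(2)*b/2)


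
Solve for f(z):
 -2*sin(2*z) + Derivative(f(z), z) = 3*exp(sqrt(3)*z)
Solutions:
 f(z) = C1 + sqrt(3)*exp(sqrt(3)*z) - cos(2*z)


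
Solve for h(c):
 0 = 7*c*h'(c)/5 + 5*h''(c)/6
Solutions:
 h(c) = C1 + C2*erf(sqrt(21)*c/5)


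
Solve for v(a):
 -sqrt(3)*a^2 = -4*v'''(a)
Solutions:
 v(a) = C1 + C2*a + C3*a^2 + sqrt(3)*a^5/240


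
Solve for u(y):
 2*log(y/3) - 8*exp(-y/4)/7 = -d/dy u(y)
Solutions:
 u(y) = C1 - 2*y*log(y) + 2*y*(1 + log(3)) - 32*exp(-y/4)/7


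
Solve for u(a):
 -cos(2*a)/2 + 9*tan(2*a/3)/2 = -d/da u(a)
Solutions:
 u(a) = C1 + 27*log(cos(2*a/3))/4 + sin(2*a)/4


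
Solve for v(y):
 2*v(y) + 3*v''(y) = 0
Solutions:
 v(y) = C1*sin(sqrt(6)*y/3) + C2*cos(sqrt(6)*y/3)


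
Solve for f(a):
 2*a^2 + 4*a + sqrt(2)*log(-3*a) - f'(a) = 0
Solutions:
 f(a) = C1 + 2*a^3/3 + 2*a^2 + sqrt(2)*a*log(-a) + sqrt(2)*a*(-1 + log(3))


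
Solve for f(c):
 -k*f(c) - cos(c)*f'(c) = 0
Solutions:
 f(c) = C1*exp(k*(log(sin(c) - 1) - log(sin(c) + 1))/2)


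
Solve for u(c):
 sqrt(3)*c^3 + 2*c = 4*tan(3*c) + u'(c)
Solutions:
 u(c) = C1 + sqrt(3)*c^4/4 + c^2 + 4*log(cos(3*c))/3


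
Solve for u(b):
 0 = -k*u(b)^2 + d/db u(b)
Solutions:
 u(b) = -1/(C1 + b*k)


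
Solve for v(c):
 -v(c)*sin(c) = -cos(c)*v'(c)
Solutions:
 v(c) = C1/cos(c)


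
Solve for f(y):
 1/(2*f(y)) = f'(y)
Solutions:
 f(y) = -sqrt(C1 + y)
 f(y) = sqrt(C1 + y)


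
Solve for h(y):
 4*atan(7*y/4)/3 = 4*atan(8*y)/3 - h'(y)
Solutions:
 h(y) = C1 - 4*y*atan(7*y/4)/3 + 4*y*atan(8*y)/3 + 8*log(49*y^2 + 16)/21 - log(64*y^2 + 1)/12


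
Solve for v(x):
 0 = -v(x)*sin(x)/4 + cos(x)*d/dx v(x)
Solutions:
 v(x) = C1/cos(x)^(1/4)


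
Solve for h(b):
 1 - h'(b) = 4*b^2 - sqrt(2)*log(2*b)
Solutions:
 h(b) = C1 - 4*b^3/3 + sqrt(2)*b*log(b) - sqrt(2)*b + sqrt(2)*b*log(2) + b


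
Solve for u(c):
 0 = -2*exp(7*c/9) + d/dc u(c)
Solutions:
 u(c) = C1 + 18*exp(7*c/9)/7


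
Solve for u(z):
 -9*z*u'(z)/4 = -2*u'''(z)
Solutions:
 u(z) = C1 + Integral(C2*airyai(3^(2/3)*z/2) + C3*airybi(3^(2/3)*z/2), z)


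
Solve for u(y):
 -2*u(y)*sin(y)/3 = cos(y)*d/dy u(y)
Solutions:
 u(y) = C1*cos(y)^(2/3)


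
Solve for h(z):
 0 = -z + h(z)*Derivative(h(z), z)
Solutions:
 h(z) = -sqrt(C1 + z^2)
 h(z) = sqrt(C1 + z^2)


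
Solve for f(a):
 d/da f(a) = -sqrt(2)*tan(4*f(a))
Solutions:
 f(a) = -asin(C1*exp(-4*sqrt(2)*a))/4 + pi/4
 f(a) = asin(C1*exp(-4*sqrt(2)*a))/4


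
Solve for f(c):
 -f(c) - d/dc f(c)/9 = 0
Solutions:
 f(c) = C1*exp(-9*c)


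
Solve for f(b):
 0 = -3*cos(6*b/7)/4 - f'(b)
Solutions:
 f(b) = C1 - 7*sin(6*b/7)/8


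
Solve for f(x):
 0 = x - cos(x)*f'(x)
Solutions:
 f(x) = C1 + Integral(x/cos(x), x)


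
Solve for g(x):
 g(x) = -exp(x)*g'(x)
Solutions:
 g(x) = C1*exp(exp(-x))


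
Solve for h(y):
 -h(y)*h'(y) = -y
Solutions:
 h(y) = -sqrt(C1 + y^2)
 h(y) = sqrt(C1 + y^2)


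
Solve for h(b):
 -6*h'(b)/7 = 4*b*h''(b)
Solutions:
 h(b) = C1 + C2*b^(11/14)


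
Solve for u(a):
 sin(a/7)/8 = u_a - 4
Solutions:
 u(a) = C1 + 4*a - 7*cos(a/7)/8


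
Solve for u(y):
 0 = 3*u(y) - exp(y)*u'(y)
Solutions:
 u(y) = C1*exp(-3*exp(-y))


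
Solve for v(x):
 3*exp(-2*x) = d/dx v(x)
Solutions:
 v(x) = C1 - 3*exp(-2*x)/2


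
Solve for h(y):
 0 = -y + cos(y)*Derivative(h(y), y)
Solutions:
 h(y) = C1 + Integral(y/cos(y), y)


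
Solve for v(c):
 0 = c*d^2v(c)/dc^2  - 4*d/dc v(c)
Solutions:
 v(c) = C1 + C2*c^5


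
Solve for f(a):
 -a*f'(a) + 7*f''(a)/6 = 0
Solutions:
 f(a) = C1 + C2*erfi(sqrt(21)*a/7)


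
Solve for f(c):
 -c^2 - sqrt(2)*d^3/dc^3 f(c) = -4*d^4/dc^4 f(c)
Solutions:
 f(c) = C1 + C2*c + C3*c^2 + C4*exp(sqrt(2)*c/4) - sqrt(2)*c^5/120 - c^4/6 - 4*sqrt(2)*c^3/3


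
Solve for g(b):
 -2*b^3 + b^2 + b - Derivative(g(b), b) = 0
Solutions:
 g(b) = C1 - b^4/2 + b^3/3 + b^2/2


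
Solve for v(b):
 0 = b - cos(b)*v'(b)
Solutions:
 v(b) = C1 + Integral(b/cos(b), b)


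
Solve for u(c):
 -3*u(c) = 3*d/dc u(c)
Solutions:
 u(c) = C1*exp(-c)


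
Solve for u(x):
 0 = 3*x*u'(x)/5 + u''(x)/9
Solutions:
 u(x) = C1 + C2*erf(3*sqrt(30)*x/10)


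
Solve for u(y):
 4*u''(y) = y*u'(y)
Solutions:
 u(y) = C1 + C2*erfi(sqrt(2)*y/4)


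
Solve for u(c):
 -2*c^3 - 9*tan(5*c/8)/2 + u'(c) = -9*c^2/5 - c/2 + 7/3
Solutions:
 u(c) = C1 + c^4/2 - 3*c^3/5 - c^2/4 + 7*c/3 - 36*log(cos(5*c/8))/5


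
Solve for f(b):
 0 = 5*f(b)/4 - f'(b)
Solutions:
 f(b) = C1*exp(5*b/4)


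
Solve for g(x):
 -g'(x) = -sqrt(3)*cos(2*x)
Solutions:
 g(x) = C1 + sqrt(3)*sin(2*x)/2


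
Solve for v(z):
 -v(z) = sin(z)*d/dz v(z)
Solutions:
 v(z) = C1*sqrt(cos(z) + 1)/sqrt(cos(z) - 1)


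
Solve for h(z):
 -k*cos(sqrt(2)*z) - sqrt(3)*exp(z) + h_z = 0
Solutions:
 h(z) = C1 + sqrt(2)*k*sin(sqrt(2)*z)/2 + sqrt(3)*exp(z)


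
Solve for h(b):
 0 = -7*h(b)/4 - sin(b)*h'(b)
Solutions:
 h(b) = C1*(cos(b) + 1)^(7/8)/(cos(b) - 1)^(7/8)


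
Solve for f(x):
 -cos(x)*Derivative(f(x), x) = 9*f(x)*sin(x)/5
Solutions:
 f(x) = C1*cos(x)^(9/5)


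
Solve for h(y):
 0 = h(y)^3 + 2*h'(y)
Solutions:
 h(y) = -sqrt(-1/(C1 - y))
 h(y) = sqrt(-1/(C1 - y))


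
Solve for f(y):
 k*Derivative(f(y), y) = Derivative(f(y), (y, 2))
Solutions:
 f(y) = C1 + C2*exp(k*y)


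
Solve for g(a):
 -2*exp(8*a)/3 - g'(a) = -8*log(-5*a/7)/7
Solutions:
 g(a) = C1 + 8*a*log(-a)/7 + 8*a*(-log(7) - 1 + log(5))/7 - exp(8*a)/12


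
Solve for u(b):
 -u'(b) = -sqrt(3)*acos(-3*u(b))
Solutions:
 Integral(1/acos(-3*_y), (_y, u(b))) = C1 + sqrt(3)*b


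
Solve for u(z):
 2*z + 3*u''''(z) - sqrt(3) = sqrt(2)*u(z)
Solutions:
 u(z) = C1*exp(-2^(1/8)*3^(3/4)*z/3) + C2*exp(2^(1/8)*3^(3/4)*z/3) + C3*sin(2^(1/8)*3^(3/4)*z/3) + C4*cos(2^(1/8)*3^(3/4)*z/3) + sqrt(2)*z - sqrt(6)/2


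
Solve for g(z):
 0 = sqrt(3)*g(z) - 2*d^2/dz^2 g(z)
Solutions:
 g(z) = C1*exp(-sqrt(2)*3^(1/4)*z/2) + C2*exp(sqrt(2)*3^(1/4)*z/2)


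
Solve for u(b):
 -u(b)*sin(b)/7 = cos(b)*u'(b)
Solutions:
 u(b) = C1*cos(b)^(1/7)


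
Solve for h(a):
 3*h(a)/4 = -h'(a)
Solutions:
 h(a) = C1*exp(-3*a/4)


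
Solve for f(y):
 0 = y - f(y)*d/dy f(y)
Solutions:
 f(y) = -sqrt(C1 + y^2)
 f(y) = sqrt(C1 + y^2)


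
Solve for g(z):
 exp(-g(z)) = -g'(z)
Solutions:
 g(z) = log(C1 - z)


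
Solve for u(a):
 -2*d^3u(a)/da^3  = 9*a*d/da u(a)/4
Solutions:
 u(a) = C1 + Integral(C2*airyai(-3^(2/3)*a/2) + C3*airybi(-3^(2/3)*a/2), a)


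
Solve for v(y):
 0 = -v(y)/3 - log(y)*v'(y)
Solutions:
 v(y) = C1*exp(-li(y)/3)


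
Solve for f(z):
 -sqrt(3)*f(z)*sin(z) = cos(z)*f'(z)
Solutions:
 f(z) = C1*cos(z)^(sqrt(3))


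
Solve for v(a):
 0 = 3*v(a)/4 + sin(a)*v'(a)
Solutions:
 v(a) = C1*(cos(a) + 1)^(3/8)/(cos(a) - 1)^(3/8)


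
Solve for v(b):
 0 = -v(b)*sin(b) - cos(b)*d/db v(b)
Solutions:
 v(b) = C1*cos(b)


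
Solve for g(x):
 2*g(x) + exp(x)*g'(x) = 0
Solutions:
 g(x) = C1*exp(2*exp(-x))


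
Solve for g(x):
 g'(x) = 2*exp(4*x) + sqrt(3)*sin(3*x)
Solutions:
 g(x) = C1 + exp(4*x)/2 - sqrt(3)*cos(3*x)/3


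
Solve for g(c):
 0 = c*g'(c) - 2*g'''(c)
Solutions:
 g(c) = C1 + Integral(C2*airyai(2^(2/3)*c/2) + C3*airybi(2^(2/3)*c/2), c)


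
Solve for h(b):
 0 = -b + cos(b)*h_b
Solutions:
 h(b) = C1 + Integral(b/cos(b), b)


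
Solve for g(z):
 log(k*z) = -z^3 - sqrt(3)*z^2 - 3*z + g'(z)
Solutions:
 g(z) = C1 + z^4/4 + sqrt(3)*z^3/3 + 3*z^2/2 + z*log(k*z) - z


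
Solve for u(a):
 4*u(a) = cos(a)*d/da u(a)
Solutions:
 u(a) = C1*(sin(a)^2 + 2*sin(a) + 1)/(sin(a)^2 - 2*sin(a) + 1)


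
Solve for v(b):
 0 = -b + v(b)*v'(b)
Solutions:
 v(b) = -sqrt(C1 + b^2)
 v(b) = sqrt(C1 + b^2)


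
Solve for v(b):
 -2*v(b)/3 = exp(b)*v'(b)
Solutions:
 v(b) = C1*exp(2*exp(-b)/3)


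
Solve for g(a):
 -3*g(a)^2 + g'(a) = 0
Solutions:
 g(a) = -1/(C1 + 3*a)


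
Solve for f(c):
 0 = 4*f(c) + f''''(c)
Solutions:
 f(c) = (C1*sin(c) + C2*cos(c))*exp(-c) + (C3*sin(c) + C4*cos(c))*exp(c)


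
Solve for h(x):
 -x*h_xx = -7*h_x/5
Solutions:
 h(x) = C1 + C2*x^(12/5)


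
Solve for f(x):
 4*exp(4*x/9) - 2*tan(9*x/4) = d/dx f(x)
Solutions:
 f(x) = C1 + 9*exp(4*x/9) + 8*log(cos(9*x/4))/9


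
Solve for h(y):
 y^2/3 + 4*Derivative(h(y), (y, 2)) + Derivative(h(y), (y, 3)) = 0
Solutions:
 h(y) = C1 + C2*y + C3*exp(-4*y) - y^4/144 + y^3/144 - y^2/192


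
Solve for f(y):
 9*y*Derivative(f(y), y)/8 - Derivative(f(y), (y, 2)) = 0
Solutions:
 f(y) = C1 + C2*erfi(3*y/4)


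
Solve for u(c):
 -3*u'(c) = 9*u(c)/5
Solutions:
 u(c) = C1*exp(-3*c/5)


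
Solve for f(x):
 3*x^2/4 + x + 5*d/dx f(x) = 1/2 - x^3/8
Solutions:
 f(x) = C1 - x^4/160 - x^3/20 - x^2/10 + x/10


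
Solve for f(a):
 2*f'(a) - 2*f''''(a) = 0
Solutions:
 f(a) = C1 + C4*exp(a) + (C2*sin(sqrt(3)*a/2) + C3*cos(sqrt(3)*a/2))*exp(-a/2)


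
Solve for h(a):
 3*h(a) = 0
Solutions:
 h(a) = 0


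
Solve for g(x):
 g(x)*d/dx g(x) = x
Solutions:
 g(x) = -sqrt(C1 + x^2)
 g(x) = sqrt(C1 + x^2)


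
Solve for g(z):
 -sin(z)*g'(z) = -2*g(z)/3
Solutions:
 g(z) = C1*(cos(z) - 1)^(1/3)/(cos(z) + 1)^(1/3)


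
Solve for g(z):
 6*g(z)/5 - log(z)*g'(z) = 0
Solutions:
 g(z) = C1*exp(6*li(z)/5)


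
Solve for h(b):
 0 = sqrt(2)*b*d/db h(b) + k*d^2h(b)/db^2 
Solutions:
 h(b) = C1 + C2*sqrt(k)*erf(2^(3/4)*b*sqrt(1/k)/2)


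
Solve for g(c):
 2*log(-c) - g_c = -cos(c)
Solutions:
 g(c) = C1 + 2*c*log(-c) - 2*c + sin(c)


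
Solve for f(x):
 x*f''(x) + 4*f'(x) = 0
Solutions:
 f(x) = C1 + C2/x^3


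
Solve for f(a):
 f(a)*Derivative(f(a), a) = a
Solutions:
 f(a) = -sqrt(C1 + a^2)
 f(a) = sqrt(C1 + a^2)


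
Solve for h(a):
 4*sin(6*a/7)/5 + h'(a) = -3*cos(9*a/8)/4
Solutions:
 h(a) = C1 - 2*sin(9*a/8)/3 + 14*cos(6*a/7)/15


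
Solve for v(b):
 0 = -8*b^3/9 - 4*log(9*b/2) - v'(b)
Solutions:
 v(b) = C1 - 2*b^4/9 - 4*b*log(b) + b*log(16/6561) + 4*b


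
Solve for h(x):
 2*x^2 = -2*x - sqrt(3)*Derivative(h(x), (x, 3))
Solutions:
 h(x) = C1 + C2*x + C3*x^2 - sqrt(3)*x^5/90 - sqrt(3)*x^4/36


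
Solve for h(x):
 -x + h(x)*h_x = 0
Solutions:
 h(x) = -sqrt(C1 + x^2)
 h(x) = sqrt(C1 + x^2)


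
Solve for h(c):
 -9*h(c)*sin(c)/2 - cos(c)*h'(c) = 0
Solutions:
 h(c) = C1*cos(c)^(9/2)


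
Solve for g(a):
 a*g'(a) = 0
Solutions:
 g(a) = C1


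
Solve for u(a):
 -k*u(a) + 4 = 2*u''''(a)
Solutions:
 u(a) = C1*exp(-2^(3/4)*a*(-k)^(1/4)/2) + C2*exp(2^(3/4)*a*(-k)^(1/4)/2) + C3*exp(-2^(3/4)*I*a*(-k)^(1/4)/2) + C4*exp(2^(3/4)*I*a*(-k)^(1/4)/2) + 4/k


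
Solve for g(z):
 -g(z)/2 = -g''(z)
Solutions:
 g(z) = C1*exp(-sqrt(2)*z/2) + C2*exp(sqrt(2)*z/2)


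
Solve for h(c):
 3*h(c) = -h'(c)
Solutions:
 h(c) = C1*exp(-3*c)


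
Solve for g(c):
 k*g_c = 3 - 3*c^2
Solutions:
 g(c) = C1 - c^3/k + 3*c/k


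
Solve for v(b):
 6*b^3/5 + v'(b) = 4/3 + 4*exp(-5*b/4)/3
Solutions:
 v(b) = C1 - 3*b^4/10 + 4*b/3 - 16*exp(-5*b/4)/15


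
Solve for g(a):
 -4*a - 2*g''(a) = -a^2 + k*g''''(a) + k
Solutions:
 g(a) = C1 + C2*a + C3*exp(-sqrt(2)*a*sqrt(-1/k)) + C4*exp(sqrt(2)*a*sqrt(-1/k)) + a^4/24 - a^3/3 - a^2*k/2


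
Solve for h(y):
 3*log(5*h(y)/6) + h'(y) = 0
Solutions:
 Integral(1/(log(_y) - log(6) + log(5)), (_y, h(y)))/3 = C1 - y


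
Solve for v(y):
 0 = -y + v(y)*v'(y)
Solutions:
 v(y) = -sqrt(C1 + y^2)
 v(y) = sqrt(C1 + y^2)


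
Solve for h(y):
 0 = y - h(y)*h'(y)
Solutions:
 h(y) = -sqrt(C1 + y^2)
 h(y) = sqrt(C1 + y^2)


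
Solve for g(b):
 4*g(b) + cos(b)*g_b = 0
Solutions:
 g(b) = C1*(sin(b)^2 - 2*sin(b) + 1)/(sin(b)^2 + 2*sin(b) + 1)


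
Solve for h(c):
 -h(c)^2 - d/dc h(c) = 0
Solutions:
 h(c) = 1/(C1 + c)


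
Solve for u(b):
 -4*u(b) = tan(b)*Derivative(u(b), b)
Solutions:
 u(b) = C1/sin(b)^4


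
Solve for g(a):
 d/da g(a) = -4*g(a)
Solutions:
 g(a) = C1*exp(-4*a)


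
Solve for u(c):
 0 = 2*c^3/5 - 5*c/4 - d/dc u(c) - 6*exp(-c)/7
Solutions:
 u(c) = C1 + c^4/10 - 5*c^2/8 + 6*exp(-c)/7


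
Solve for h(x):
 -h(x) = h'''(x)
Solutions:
 h(x) = C3*exp(-x) + (C1*sin(sqrt(3)*x/2) + C2*cos(sqrt(3)*x/2))*exp(x/2)


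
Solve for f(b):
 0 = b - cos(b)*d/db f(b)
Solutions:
 f(b) = C1 + Integral(b/cos(b), b)


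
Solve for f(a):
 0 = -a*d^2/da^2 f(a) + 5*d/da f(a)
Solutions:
 f(a) = C1 + C2*a^6


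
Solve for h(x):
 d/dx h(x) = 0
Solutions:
 h(x) = C1


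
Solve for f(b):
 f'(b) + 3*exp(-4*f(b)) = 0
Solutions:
 f(b) = log(-I*(C1 - 12*b)^(1/4))
 f(b) = log(I*(C1 - 12*b)^(1/4))
 f(b) = log(-(C1 - 12*b)^(1/4))
 f(b) = log(C1 - 12*b)/4


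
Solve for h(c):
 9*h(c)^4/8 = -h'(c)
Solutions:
 h(c) = (-3^(2/3)/3 - 3^(1/6)*I)*(1/(C1 + 9*c))^(1/3)
 h(c) = (-3^(2/3)/3 + 3^(1/6)*I)*(1/(C1 + 9*c))^(1/3)
 h(c) = 2*(1/(C1 + 27*c))^(1/3)


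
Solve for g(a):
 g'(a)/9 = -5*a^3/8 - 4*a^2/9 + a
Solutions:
 g(a) = C1 - 45*a^4/32 - 4*a^3/3 + 9*a^2/2


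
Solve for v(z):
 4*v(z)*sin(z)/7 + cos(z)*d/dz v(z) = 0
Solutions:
 v(z) = C1*cos(z)^(4/7)


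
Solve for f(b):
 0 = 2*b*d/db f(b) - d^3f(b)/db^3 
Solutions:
 f(b) = C1 + Integral(C2*airyai(2^(1/3)*b) + C3*airybi(2^(1/3)*b), b)


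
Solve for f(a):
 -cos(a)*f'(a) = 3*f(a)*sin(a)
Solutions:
 f(a) = C1*cos(a)^3


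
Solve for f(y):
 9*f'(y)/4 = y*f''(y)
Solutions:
 f(y) = C1 + C2*y^(13/4)


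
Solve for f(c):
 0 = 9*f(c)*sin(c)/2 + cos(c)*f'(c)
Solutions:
 f(c) = C1*cos(c)^(9/2)


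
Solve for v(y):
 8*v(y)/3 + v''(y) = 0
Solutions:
 v(y) = C1*sin(2*sqrt(6)*y/3) + C2*cos(2*sqrt(6)*y/3)


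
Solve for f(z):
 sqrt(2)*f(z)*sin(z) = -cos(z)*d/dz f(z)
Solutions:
 f(z) = C1*cos(z)^(sqrt(2))


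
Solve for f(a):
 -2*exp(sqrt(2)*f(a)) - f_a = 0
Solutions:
 f(a) = sqrt(2)*(2*log(1/(C1 + 2*a)) - log(2))/4


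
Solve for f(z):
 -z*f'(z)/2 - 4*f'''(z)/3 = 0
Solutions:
 f(z) = C1 + Integral(C2*airyai(-3^(1/3)*z/2) + C3*airybi(-3^(1/3)*z/2), z)


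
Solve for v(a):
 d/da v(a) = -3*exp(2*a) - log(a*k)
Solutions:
 v(a) = C1 - a*log(a*k) + a - 3*exp(2*a)/2


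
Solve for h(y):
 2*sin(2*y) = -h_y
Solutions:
 h(y) = C1 + cos(2*y)


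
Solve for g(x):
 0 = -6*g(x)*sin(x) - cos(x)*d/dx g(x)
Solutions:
 g(x) = C1*cos(x)^6


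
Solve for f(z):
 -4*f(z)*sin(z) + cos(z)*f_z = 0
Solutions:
 f(z) = C1/cos(z)^4


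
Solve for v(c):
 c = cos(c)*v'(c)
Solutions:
 v(c) = C1 + Integral(c/cos(c), c)


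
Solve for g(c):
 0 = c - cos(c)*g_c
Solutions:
 g(c) = C1 + Integral(c/cos(c), c)


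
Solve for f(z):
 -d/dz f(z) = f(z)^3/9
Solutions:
 f(z) = -3*sqrt(2)*sqrt(-1/(C1 - z))/2
 f(z) = 3*sqrt(2)*sqrt(-1/(C1 - z))/2


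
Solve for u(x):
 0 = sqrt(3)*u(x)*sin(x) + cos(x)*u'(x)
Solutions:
 u(x) = C1*cos(x)^(sqrt(3))


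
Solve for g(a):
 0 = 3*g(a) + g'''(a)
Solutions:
 g(a) = C3*exp(-3^(1/3)*a) + (C1*sin(3^(5/6)*a/2) + C2*cos(3^(5/6)*a/2))*exp(3^(1/3)*a/2)


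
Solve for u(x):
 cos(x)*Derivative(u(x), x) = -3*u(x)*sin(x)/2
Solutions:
 u(x) = C1*cos(x)^(3/2)


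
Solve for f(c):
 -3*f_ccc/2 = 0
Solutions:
 f(c) = C1 + C2*c + C3*c^2


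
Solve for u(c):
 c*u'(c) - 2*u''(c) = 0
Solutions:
 u(c) = C1 + C2*erfi(c/2)


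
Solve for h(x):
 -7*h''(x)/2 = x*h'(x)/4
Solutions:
 h(x) = C1 + C2*erf(sqrt(7)*x/14)


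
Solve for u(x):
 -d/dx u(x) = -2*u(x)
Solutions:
 u(x) = C1*exp(2*x)


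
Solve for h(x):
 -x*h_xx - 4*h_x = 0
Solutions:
 h(x) = C1 + C2/x^3


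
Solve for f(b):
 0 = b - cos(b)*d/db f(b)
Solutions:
 f(b) = C1 + Integral(b/cos(b), b)


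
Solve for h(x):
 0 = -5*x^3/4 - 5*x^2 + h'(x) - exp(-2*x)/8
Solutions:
 h(x) = C1 + 5*x^4/16 + 5*x^3/3 - exp(-2*x)/16


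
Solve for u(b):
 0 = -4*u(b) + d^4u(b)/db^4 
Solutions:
 u(b) = C1*exp(-sqrt(2)*b) + C2*exp(sqrt(2)*b) + C3*sin(sqrt(2)*b) + C4*cos(sqrt(2)*b)


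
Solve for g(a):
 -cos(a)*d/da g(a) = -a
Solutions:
 g(a) = C1 + Integral(a/cos(a), a)


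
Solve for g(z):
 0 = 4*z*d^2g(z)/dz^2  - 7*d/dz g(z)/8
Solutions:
 g(z) = C1 + C2*z^(39/32)


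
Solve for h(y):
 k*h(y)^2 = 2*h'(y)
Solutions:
 h(y) = -2/(C1 + k*y)


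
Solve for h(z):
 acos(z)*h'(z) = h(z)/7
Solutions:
 h(z) = C1*exp(Integral(1/acos(z), z)/7)


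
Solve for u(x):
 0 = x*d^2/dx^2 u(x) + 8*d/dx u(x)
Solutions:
 u(x) = C1 + C2/x^7


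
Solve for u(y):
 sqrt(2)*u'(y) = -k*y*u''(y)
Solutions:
 u(y) = C1 + y^(((re(k) - sqrt(2))*re(k) + im(k)^2)/(re(k)^2 + im(k)^2))*(C2*sin(sqrt(2)*log(y)*Abs(im(k))/(re(k)^2 + im(k)^2)) + C3*cos(sqrt(2)*log(y)*im(k)/(re(k)^2 + im(k)^2)))


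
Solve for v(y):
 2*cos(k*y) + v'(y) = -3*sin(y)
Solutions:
 v(y) = C1 + 3*cos(y) - 2*sin(k*y)/k


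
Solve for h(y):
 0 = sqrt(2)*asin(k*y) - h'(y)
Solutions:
 h(y) = C1 + sqrt(2)*Piecewise((y*asin(k*y) + sqrt(-k^2*y^2 + 1)/k, Ne(k, 0)), (0, True))


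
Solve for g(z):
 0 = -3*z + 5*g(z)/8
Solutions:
 g(z) = 24*z/5


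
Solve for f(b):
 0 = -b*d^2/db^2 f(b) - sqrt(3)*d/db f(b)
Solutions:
 f(b) = C1 + C2*b^(1 - sqrt(3))


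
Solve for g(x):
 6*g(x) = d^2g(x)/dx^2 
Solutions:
 g(x) = C1*exp(-sqrt(6)*x) + C2*exp(sqrt(6)*x)


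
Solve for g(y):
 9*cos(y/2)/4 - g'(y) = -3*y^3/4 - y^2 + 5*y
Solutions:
 g(y) = C1 + 3*y^4/16 + y^3/3 - 5*y^2/2 + 9*sin(y/2)/2


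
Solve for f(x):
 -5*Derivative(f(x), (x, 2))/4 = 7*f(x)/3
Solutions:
 f(x) = C1*sin(2*sqrt(105)*x/15) + C2*cos(2*sqrt(105)*x/15)


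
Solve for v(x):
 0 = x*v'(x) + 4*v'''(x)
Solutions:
 v(x) = C1 + Integral(C2*airyai(-2^(1/3)*x/2) + C3*airybi(-2^(1/3)*x/2), x)


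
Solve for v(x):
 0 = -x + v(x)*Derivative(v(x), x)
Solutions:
 v(x) = -sqrt(C1 + x^2)
 v(x) = sqrt(C1 + x^2)


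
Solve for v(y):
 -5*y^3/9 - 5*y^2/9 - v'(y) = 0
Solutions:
 v(y) = C1 - 5*y^4/36 - 5*y^3/27


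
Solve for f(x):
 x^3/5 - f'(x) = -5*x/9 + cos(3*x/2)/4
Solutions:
 f(x) = C1 + x^4/20 + 5*x^2/18 - sin(3*x/2)/6


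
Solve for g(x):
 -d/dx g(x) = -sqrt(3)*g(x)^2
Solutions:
 g(x) = -1/(C1 + sqrt(3)*x)


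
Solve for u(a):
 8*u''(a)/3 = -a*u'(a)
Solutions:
 u(a) = C1 + C2*erf(sqrt(3)*a/4)


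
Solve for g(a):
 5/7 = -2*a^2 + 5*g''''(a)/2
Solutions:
 g(a) = C1 + C2*a + C3*a^2 + C4*a^3 + a^6/450 + a^4/84


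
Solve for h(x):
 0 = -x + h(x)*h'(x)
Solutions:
 h(x) = -sqrt(C1 + x^2)
 h(x) = sqrt(C1 + x^2)


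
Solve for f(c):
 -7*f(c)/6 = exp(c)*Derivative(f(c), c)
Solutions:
 f(c) = C1*exp(7*exp(-c)/6)


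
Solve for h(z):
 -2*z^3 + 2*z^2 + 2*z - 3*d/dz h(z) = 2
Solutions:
 h(z) = C1 - z^4/6 + 2*z^3/9 + z^2/3 - 2*z/3


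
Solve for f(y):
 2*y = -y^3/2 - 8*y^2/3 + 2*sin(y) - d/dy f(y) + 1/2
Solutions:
 f(y) = C1 - y^4/8 - 8*y^3/9 - y^2 + y/2 - 2*cos(y)


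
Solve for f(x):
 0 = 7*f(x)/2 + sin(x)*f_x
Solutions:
 f(x) = C1*(cos(x) + 1)^(7/4)/(cos(x) - 1)^(7/4)


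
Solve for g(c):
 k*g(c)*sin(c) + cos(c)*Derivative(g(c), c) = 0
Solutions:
 g(c) = C1*exp(k*log(cos(c)))


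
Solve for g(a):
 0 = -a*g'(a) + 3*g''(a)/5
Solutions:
 g(a) = C1 + C2*erfi(sqrt(30)*a/6)


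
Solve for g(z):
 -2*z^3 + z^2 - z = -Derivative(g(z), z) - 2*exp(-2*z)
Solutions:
 g(z) = C1 + z^4/2 - z^3/3 + z^2/2 + exp(-2*z)


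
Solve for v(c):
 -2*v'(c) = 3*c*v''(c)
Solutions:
 v(c) = C1 + C2*c^(1/3)


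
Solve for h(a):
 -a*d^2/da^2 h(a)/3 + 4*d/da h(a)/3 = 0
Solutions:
 h(a) = C1 + C2*a^5


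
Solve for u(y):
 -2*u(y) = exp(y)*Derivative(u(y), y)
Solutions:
 u(y) = C1*exp(2*exp(-y))


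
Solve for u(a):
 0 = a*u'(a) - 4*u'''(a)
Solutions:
 u(a) = C1 + Integral(C2*airyai(2^(1/3)*a/2) + C3*airybi(2^(1/3)*a/2), a)


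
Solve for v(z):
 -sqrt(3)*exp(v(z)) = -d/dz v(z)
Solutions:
 v(z) = log(-1/(C1 + sqrt(3)*z))


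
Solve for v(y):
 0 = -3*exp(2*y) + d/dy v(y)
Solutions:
 v(y) = C1 + 3*exp(2*y)/2


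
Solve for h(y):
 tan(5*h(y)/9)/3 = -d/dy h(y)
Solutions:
 h(y) = -9*asin(C1*exp(-5*y/27))/5 + 9*pi/5
 h(y) = 9*asin(C1*exp(-5*y/27))/5


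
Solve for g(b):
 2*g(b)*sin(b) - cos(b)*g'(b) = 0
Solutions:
 g(b) = C1/cos(b)^2


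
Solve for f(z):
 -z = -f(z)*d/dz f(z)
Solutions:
 f(z) = -sqrt(C1 + z^2)
 f(z) = sqrt(C1 + z^2)


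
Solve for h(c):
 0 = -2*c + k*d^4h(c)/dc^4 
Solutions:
 h(c) = C1 + C2*c + C3*c^2 + C4*c^3 + c^5/(60*k)


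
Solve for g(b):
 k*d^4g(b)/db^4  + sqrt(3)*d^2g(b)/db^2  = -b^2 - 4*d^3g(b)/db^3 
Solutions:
 g(b) = C1 + C2*b + C3*exp(b*(sqrt(-sqrt(3)*k + 4) - 2)/k) + C4*exp(-b*(sqrt(-sqrt(3)*k + 4) + 2)/k) - sqrt(3)*b^4/36 + 4*b^3/9 + b^2*(3*k - 16*sqrt(3))/9


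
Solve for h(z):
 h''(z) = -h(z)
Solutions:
 h(z) = C1*sin(z) + C2*cos(z)


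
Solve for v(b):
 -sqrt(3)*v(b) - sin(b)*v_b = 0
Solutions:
 v(b) = C1*(cos(b) + 1)^(sqrt(3)/2)/(cos(b) - 1)^(sqrt(3)/2)


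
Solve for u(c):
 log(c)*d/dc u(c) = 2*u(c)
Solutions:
 u(c) = C1*exp(2*li(c))


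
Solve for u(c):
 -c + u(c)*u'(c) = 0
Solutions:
 u(c) = -sqrt(C1 + c^2)
 u(c) = sqrt(C1 + c^2)


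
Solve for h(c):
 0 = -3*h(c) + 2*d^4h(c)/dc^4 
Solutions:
 h(c) = C1*exp(-2^(3/4)*3^(1/4)*c/2) + C2*exp(2^(3/4)*3^(1/4)*c/2) + C3*sin(2^(3/4)*3^(1/4)*c/2) + C4*cos(2^(3/4)*3^(1/4)*c/2)


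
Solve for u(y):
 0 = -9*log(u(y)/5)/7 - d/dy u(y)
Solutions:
 -7*Integral(1/(-log(_y) + log(5)), (_y, u(y)))/9 = C1 - y


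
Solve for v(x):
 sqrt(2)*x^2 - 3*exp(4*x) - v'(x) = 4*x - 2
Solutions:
 v(x) = C1 + sqrt(2)*x^3/3 - 2*x^2 + 2*x - 3*exp(4*x)/4


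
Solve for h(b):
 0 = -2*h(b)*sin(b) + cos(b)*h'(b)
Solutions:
 h(b) = C1/cos(b)^2


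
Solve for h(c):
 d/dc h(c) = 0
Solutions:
 h(c) = C1


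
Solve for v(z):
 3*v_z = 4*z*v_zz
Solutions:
 v(z) = C1 + C2*z^(7/4)


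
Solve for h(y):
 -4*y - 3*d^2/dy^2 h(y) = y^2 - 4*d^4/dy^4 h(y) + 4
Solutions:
 h(y) = C1 + C2*y + C3*exp(-sqrt(3)*y/2) + C4*exp(sqrt(3)*y/2) - y^4/36 - 2*y^3/9 - 10*y^2/9


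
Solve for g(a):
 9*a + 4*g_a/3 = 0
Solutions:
 g(a) = C1 - 27*a^2/8


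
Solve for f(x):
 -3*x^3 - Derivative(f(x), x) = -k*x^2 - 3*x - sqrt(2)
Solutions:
 f(x) = C1 + k*x^3/3 - 3*x^4/4 + 3*x^2/2 + sqrt(2)*x


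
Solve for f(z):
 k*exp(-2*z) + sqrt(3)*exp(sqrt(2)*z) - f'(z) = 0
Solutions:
 f(z) = C1 - k*exp(-2*z)/2 + sqrt(6)*exp(sqrt(2)*z)/2


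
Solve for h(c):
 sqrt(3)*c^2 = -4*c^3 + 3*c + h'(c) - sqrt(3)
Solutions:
 h(c) = C1 + c^4 + sqrt(3)*c^3/3 - 3*c^2/2 + sqrt(3)*c


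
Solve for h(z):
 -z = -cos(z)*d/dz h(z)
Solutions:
 h(z) = C1 + Integral(z/cos(z), z)


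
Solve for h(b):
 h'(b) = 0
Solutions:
 h(b) = C1


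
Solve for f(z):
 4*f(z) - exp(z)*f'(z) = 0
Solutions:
 f(z) = C1*exp(-4*exp(-z))


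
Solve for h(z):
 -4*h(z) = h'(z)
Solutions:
 h(z) = C1*exp(-4*z)


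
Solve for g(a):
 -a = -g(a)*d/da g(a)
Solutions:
 g(a) = -sqrt(C1 + a^2)
 g(a) = sqrt(C1 + a^2)


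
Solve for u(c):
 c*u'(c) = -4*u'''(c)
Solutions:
 u(c) = C1 + Integral(C2*airyai(-2^(1/3)*c/2) + C3*airybi(-2^(1/3)*c/2), c)


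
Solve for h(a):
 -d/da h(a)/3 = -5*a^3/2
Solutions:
 h(a) = C1 + 15*a^4/8


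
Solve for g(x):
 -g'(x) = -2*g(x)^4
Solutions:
 g(x) = (-1/(C1 + 6*x))^(1/3)
 g(x) = (-1/(C1 + 2*x))^(1/3)*(-3^(2/3) - 3*3^(1/6)*I)/6
 g(x) = (-1/(C1 + 2*x))^(1/3)*(-3^(2/3) + 3*3^(1/6)*I)/6


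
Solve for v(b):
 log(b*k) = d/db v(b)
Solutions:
 v(b) = C1 + b*log(b*k) - b


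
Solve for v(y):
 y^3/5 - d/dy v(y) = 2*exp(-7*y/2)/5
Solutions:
 v(y) = C1 + y^4/20 + 4*exp(-7*y/2)/35


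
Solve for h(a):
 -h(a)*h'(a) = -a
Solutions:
 h(a) = -sqrt(C1 + a^2)
 h(a) = sqrt(C1 + a^2)


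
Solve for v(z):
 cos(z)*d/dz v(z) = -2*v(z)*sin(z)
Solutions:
 v(z) = C1*cos(z)^2


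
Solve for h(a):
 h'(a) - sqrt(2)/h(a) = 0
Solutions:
 h(a) = -sqrt(C1 + 2*sqrt(2)*a)
 h(a) = sqrt(C1 + 2*sqrt(2)*a)


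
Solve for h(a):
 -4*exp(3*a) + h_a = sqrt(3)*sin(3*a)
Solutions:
 h(a) = C1 + 4*exp(3*a)/3 - sqrt(3)*cos(3*a)/3


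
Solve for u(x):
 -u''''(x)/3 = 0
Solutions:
 u(x) = C1 + C2*x + C3*x^2 + C4*x^3


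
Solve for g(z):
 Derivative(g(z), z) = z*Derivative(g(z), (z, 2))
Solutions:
 g(z) = C1 + C2*z^2


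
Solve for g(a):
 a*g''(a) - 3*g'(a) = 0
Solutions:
 g(a) = C1 + C2*a^4


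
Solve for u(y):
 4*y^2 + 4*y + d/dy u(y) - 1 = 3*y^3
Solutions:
 u(y) = C1 + 3*y^4/4 - 4*y^3/3 - 2*y^2 + y


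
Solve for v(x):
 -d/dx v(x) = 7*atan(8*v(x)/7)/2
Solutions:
 Integral(1/atan(8*_y/7), (_y, v(x))) = C1 - 7*x/2


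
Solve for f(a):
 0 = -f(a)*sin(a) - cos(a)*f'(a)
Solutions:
 f(a) = C1*cos(a)


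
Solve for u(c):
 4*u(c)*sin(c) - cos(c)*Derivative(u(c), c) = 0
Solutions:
 u(c) = C1/cos(c)^4


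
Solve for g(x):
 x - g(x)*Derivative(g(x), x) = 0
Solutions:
 g(x) = -sqrt(C1 + x^2)
 g(x) = sqrt(C1 + x^2)


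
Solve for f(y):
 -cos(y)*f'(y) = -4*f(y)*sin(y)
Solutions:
 f(y) = C1/cos(y)^4


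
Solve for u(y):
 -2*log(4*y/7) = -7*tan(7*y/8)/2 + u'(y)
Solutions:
 u(y) = C1 - 2*y*log(y) - 4*y*log(2) + 2*y + 2*y*log(7) - 4*log(cos(7*y/8))


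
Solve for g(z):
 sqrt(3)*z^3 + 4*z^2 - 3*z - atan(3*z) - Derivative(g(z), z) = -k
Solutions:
 g(z) = C1 + k*z + sqrt(3)*z^4/4 + 4*z^3/3 - 3*z^2/2 - z*atan(3*z) + log(9*z^2 + 1)/6


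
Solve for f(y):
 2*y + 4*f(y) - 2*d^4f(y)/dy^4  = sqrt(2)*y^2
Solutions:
 f(y) = C1*exp(-2^(1/4)*y) + C2*exp(2^(1/4)*y) + C3*sin(2^(1/4)*y) + C4*cos(2^(1/4)*y) + sqrt(2)*y^2/4 - y/2


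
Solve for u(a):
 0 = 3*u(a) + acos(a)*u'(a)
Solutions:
 u(a) = C1*exp(-3*Integral(1/acos(a), a))


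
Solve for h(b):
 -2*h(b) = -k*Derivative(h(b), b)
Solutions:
 h(b) = C1*exp(2*b/k)


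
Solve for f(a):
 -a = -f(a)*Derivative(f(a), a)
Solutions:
 f(a) = -sqrt(C1 + a^2)
 f(a) = sqrt(C1 + a^2)


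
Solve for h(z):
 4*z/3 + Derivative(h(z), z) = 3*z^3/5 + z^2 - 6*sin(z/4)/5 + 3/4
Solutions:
 h(z) = C1 + 3*z^4/20 + z^3/3 - 2*z^2/3 + 3*z/4 + 24*cos(z/4)/5


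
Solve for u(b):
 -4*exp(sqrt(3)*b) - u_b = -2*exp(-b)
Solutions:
 u(b) = C1 - 4*sqrt(3)*exp(sqrt(3)*b)/3 - 2*exp(-b)


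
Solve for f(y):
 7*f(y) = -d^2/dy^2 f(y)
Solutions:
 f(y) = C1*sin(sqrt(7)*y) + C2*cos(sqrt(7)*y)


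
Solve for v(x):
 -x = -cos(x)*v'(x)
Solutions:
 v(x) = C1 + Integral(x/cos(x), x)


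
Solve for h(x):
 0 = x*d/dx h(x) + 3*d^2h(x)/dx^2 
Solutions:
 h(x) = C1 + C2*erf(sqrt(6)*x/6)


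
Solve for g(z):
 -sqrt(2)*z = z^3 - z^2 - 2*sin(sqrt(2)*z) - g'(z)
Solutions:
 g(z) = C1 + z^4/4 - z^3/3 + sqrt(2)*z^2/2 + sqrt(2)*cos(sqrt(2)*z)


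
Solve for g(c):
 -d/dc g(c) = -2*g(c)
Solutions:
 g(c) = C1*exp(2*c)


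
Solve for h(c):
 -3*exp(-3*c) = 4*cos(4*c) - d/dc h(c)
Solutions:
 h(c) = C1 + sin(4*c) - exp(-3*c)


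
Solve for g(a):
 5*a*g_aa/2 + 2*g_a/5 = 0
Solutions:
 g(a) = C1 + C2*a^(21/25)


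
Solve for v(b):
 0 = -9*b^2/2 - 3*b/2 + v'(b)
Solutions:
 v(b) = C1 + 3*b^3/2 + 3*b^2/4


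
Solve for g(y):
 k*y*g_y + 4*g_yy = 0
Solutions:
 g(y) = Piecewise((-sqrt(2)*sqrt(pi)*C1*erf(sqrt(2)*sqrt(k)*y/4)/sqrt(k) - C2, (k > 0) | (k < 0)), (-C1*y - C2, True))


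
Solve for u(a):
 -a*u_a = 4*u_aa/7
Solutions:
 u(a) = C1 + C2*erf(sqrt(14)*a/4)


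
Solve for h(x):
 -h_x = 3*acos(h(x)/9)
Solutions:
 Integral(1/acos(_y/9), (_y, h(x))) = C1 - 3*x


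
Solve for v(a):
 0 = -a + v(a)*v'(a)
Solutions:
 v(a) = -sqrt(C1 + a^2)
 v(a) = sqrt(C1 + a^2)


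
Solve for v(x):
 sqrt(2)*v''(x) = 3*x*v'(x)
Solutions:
 v(x) = C1 + C2*erfi(2^(1/4)*sqrt(3)*x/2)


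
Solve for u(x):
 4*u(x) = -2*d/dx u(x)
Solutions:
 u(x) = C1*exp(-2*x)


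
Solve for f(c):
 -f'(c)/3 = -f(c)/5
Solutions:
 f(c) = C1*exp(3*c/5)


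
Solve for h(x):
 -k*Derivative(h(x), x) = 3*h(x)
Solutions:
 h(x) = C1*exp(-3*x/k)


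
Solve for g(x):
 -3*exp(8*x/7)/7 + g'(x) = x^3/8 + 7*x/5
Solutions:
 g(x) = C1 + x^4/32 + 7*x^2/10 + 3*exp(8*x/7)/8


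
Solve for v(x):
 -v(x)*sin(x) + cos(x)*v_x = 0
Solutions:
 v(x) = C1/cos(x)


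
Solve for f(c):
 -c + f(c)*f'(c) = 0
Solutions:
 f(c) = -sqrt(C1 + c^2)
 f(c) = sqrt(C1 + c^2)


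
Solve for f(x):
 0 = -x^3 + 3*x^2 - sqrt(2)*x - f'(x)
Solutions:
 f(x) = C1 - x^4/4 + x^3 - sqrt(2)*x^2/2


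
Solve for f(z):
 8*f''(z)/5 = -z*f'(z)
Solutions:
 f(z) = C1 + C2*erf(sqrt(5)*z/4)


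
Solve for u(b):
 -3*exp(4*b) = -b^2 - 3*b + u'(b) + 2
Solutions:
 u(b) = C1 + b^3/3 + 3*b^2/2 - 2*b - 3*exp(4*b)/4


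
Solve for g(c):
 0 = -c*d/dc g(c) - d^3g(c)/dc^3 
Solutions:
 g(c) = C1 + Integral(C2*airyai(-c) + C3*airybi(-c), c)


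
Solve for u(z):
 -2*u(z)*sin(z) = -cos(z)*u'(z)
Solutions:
 u(z) = C1/cos(z)^2


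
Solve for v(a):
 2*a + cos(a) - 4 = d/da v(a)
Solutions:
 v(a) = C1 + a^2 - 4*a + sin(a)


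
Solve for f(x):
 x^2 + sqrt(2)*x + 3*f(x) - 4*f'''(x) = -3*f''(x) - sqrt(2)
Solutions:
 f(x) = C1*exp(x*(-(4*sqrt(39) + 25)^(1/3) - 1/(4*sqrt(39) + 25)^(1/3) + 2)/8)*sin(sqrt(3)*x*(-(4*sqrt(39) + 25)^(1/3) + (4*sqrt(39) + 25)^(-1/3))/8) + C2*exp(x*(-(4*sqrt(39) + 25)^(1/3) - 1/(4*sqrt(39) + 25)^(1/3) + 2)/8)*cos(sqrt(3)*x*(-(4*sqrt(39) + 25)^(1/3) + (4*sqrt(39) + 25)^(-1/3))/8) + C3*exp(x*((4*sqrt(39) + 25)^(-1/3) + 1 + (4*sqrt(39) + 25)^(1/3))/4) - x^2/3 - sqrt(2)*x/3 - sqrt(2)/3 + 2/3


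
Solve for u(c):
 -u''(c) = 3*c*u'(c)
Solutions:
 u(c) = C1 + C2*erf(sqrt(6)*c/2)


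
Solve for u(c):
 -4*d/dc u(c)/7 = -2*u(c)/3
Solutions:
 u(c) = C1*exp(7*c/6)


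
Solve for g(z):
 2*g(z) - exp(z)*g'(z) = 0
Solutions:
 g(z) = C1*exp(-2*exp(-z))
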